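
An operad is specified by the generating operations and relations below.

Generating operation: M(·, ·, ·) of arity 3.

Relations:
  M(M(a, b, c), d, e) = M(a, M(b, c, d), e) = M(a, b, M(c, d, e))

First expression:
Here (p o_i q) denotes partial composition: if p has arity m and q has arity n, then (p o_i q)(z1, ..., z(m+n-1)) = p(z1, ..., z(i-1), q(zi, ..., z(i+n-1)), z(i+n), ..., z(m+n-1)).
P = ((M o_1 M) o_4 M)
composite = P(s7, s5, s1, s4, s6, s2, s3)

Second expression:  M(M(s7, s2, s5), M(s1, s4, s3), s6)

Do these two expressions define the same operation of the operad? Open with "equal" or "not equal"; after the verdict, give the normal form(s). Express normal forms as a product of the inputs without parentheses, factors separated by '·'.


not equal; the first gives s7 · s5 · s1 · s4 · s6 · s2 · s3 and the second s7 · s2 · s5 · s1 · s4 · s3 · s6

Normal form of the first expression: s7 · s5 · s1 · s4 · s6 · s2 · s3
Normal form of the second expression: s7 · s2 · s5 · s1 · s4 · s3 · s6
They disagree, so not equal.


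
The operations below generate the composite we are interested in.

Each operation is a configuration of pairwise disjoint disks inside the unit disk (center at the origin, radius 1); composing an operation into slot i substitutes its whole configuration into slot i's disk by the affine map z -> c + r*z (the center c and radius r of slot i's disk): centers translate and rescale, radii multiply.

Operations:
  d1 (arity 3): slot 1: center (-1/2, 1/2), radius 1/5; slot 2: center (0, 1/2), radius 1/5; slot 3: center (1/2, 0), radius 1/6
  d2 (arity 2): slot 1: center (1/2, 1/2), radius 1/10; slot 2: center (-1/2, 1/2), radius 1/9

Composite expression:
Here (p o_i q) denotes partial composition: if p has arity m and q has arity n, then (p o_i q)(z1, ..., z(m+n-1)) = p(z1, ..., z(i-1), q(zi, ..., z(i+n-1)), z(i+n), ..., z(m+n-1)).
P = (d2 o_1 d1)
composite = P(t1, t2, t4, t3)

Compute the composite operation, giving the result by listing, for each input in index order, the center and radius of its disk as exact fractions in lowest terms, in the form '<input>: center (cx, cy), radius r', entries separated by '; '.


t1: center (9/20, 11/20), radius 1/50; t2: center (1/2, 11/20), radius 1/50; t3: center (-1/2, 1/2), radius 1/9; t4: center (11/20, 1/2), radius 1/60

Affine substitution under d2: radii multiply and t-centers shift.
t1: after 2 affine steps, its disk has center (9/20, 11/20), radius 1/50
t2: after 2 affine steps, its disk has center (1/2, 11/20), radius 1/50
t4: after 2 affine steps, its disk has center (11/20, 1/2), radius 1/60
t3: after 1 affine step, its disk has center (-1/2, 1/2), radius 1/9


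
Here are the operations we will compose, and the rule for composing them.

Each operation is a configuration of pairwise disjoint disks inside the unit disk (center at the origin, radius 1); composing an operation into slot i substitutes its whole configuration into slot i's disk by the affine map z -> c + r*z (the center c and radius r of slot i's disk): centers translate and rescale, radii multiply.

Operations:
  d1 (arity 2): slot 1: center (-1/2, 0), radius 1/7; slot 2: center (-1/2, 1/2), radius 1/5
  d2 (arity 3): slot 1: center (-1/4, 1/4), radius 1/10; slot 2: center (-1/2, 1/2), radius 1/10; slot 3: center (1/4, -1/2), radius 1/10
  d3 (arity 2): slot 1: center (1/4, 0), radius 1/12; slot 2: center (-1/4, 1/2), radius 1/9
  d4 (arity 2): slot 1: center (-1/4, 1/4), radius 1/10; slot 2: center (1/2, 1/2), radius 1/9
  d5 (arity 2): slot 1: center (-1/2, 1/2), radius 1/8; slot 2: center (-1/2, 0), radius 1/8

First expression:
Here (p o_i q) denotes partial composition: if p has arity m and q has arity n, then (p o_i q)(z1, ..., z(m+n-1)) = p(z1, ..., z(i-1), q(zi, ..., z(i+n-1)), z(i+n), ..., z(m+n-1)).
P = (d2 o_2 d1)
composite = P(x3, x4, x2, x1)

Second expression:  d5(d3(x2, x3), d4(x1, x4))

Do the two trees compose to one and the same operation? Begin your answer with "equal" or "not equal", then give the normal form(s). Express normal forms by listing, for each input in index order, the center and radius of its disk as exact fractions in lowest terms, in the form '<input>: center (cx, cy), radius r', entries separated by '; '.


not equal; the first gives x1: center (1/4, -1/2), radius 1/10; x2: center (-11/20, 11/20), radius 1/50; x3: center (-1/4, 1/4), radius 1/10; x4: center (-11/20, 1/2), radius 1/70 and the second x1: center (-17/32, 1/32), radius 1/80; x2: center (-15/32, 1/2), radius 1/96; x3: center (-17/32, 9/16), radius 1/72; x4: center (-7/16, 1/16), radius 1/72

The first composite normalizes to x1: center (1/4, -1/2), radius 1/10; x2: center (-11/20, 11/20), radius 1/50; x3: center (-1/4, 1/4), radius 1/10; x4: center (-11/20, 1/2), radius 1/70
The second composite normalizes to x1: center (-17/32, 1/32), radius 1/80; x2: center (-15/32, 1/2), radius 1/96; x3: center (-17/32, 9/16), radius 1/72; x4: center (-7/16, 1/16), radius 1/72
Different reductions; not equal.


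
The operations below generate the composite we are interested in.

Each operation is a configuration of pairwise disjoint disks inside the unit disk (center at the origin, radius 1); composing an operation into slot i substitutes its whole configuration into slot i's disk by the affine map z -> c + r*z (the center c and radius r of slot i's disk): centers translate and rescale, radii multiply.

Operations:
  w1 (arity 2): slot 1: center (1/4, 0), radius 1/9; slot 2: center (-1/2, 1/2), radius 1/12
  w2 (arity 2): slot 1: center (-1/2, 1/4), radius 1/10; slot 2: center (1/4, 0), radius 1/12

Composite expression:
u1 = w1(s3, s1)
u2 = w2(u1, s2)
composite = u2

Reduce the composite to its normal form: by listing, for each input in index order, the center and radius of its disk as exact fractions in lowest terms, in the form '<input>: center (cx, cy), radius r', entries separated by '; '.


Nesting under w2 composes maps z -> c + r*z down each s-path.
s3 passes through 2 substitutions, ending at center (-19/40, 1/4), radius 1/90
s1 passes through 2 substitutions, ending at center (-11/20, 3/10), radius 1/120
s2 passes through 1 substitution, ending at center (1/4, 0), radius 1/12

s1: center (-11/20, 3/10), radius 1/120; s2: center (1/4, 0), radius 1/12; s3: center (-19/40, 1/4), radius 1/90


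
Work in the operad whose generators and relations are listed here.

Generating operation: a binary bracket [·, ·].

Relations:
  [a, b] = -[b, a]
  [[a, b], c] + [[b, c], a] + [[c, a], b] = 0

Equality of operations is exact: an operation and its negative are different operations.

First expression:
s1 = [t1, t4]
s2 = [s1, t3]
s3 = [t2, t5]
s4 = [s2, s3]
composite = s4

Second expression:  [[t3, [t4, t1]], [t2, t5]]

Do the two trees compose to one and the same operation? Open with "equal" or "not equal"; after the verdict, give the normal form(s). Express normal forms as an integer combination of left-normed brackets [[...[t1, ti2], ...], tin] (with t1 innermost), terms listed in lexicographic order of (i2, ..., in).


Reducing the first expression gives [[[[t1, t4], t3], t2], t5] - [[[[t1, t4], t3], t5], t2]
Reducing the second expression gives [[[[t1, t4], t3], t2], t5] - [[[[t1, t4], t3], t5], t2]
The forms coincide; equal.

equal; the common form is [[[[t1, t4], t3], t2], t5] - [[[[t1, t4], t3], t5], t2]


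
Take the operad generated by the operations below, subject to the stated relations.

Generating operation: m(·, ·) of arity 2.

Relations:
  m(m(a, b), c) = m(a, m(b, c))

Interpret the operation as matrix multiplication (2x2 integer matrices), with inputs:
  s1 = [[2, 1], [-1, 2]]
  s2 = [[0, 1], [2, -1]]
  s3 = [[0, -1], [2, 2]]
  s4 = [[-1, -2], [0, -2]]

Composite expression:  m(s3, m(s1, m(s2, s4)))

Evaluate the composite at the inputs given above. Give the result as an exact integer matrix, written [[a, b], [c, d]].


m(s2, s4) = [[0, -2], [-2, -2]]
m(s1, m(s2, s4)) = [[-2, -6], [-4, -2]]
m(s3, m(s1, m(s2, s4))) = [[4, 2], [-12, -16]]

[[4, 2], [-12, -16]]


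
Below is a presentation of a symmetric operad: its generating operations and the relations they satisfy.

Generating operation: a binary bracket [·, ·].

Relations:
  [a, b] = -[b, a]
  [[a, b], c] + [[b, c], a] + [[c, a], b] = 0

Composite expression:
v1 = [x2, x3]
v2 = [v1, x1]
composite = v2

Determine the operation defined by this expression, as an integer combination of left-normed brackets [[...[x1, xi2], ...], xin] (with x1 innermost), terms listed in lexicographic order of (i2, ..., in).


Antisymmetry and Jacobi reduce to x1-anchored left-normed brackets.
Composite bracket: [[x2, x3], x1]
Under [a, b] = ab - ba we get 4 signed associative words (2^2 = 4).
Coefficients come from the x1-initial words:
  from x1x2x3, sign -1: term -[[x1, x2], x3]
  from x1x3x2, sign +1: term +[[x1, x3], x2]

-[[x1, x2], x3] + [[x1, x3], x2]


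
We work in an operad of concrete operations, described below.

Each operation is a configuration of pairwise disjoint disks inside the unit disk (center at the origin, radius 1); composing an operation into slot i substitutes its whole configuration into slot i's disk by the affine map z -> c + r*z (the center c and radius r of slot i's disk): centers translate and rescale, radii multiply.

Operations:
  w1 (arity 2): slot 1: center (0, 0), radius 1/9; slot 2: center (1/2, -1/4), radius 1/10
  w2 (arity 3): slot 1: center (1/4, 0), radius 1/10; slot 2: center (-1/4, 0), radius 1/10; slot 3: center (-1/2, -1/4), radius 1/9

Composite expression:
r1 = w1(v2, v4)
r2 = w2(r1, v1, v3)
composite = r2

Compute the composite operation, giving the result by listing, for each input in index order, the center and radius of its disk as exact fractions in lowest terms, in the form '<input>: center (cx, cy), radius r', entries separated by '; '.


v1: center (-1/4, 0), radius 1/10; v2: center (1/4, 0), radius 1/90; v3: center (-1/2, -1/4), radius 1/9; v4: center (3/10, -1/40), radius 1/100


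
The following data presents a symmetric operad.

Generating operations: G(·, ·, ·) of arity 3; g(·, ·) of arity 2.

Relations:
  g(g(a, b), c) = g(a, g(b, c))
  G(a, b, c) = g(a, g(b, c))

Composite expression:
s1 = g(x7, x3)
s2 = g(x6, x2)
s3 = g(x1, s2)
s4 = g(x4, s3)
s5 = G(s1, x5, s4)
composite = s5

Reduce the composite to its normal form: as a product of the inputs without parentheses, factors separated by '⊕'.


Every regrouping of G is equal, so read the x-inputs in written order.
g(x7, x3) unparenthesizes to x7 ⊕ x3
g(x6, x2) unparenthesizes to x6 ⊕ x2
g(x1, g(x6, x2)) unparenthesizes to x1 ⊕ x6 ⊕ x2
g(x4, g(x1, g(x6, x2))) unparenthesizes to x4 ⊕ x1 ⊕ x6 ⊕ x2
G(g(x7, x3), x5, g(x4, g(x1, g(x6, x2)))) unparenthesizes to x7 ⊕ x3 ⊕ x5 ⊕ x4 ⊕ x1 ⊕ x6 ⊕ x2

x7 ⊕ x3 ⊕ x5 ⊕ x4 ⊕ x1 ⊕ x6 ⊕ x2


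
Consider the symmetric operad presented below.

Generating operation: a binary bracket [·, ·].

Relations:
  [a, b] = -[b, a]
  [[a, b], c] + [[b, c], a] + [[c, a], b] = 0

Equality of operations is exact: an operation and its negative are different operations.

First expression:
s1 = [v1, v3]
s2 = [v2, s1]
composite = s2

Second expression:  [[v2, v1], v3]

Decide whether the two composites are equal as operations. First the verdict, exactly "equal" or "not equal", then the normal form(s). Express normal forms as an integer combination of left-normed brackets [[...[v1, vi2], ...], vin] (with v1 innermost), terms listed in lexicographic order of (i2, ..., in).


not equal; first: -[[v1, v3], v2]; second: -[[v1, v2], v3]


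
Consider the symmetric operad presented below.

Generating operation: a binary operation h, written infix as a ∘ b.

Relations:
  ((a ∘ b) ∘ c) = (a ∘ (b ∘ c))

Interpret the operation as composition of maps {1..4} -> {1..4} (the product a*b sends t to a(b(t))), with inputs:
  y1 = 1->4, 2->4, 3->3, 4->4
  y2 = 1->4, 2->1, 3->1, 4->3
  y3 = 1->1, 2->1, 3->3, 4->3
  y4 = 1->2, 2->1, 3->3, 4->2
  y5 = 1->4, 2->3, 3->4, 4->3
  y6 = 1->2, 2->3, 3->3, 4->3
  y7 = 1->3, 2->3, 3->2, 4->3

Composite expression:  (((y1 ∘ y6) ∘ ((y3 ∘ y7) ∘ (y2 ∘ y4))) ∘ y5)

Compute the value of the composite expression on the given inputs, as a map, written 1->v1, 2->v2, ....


1->3, 2->3, 3->3, 4->3

(y1 ∘ y6) = 1->4, 2->3, 3->3, 4->3
(y3 ∘ y7) = 1->3, 2->3, 3->1, 4->3
(y2 ∘ y4) = 1->1, 2->4, 3->1, 4->1
((y3 ∘ y7) ∘ (y2 ∘ y4)) = 1->3, 2->3, 3->3, 4->3
((y1 ∘ y6) ∘ ((y3 ∘ y7) ∘ (y2 ∘ y4))) = 1->3, 2->3, 3->3, 4->3
(((y1 ∘ y6) ∘ ((y3 ∘ y7) ∘ (y2 ∘ y4))) ∘ y5) = 1->3, 2->3, 3->3, 4->3


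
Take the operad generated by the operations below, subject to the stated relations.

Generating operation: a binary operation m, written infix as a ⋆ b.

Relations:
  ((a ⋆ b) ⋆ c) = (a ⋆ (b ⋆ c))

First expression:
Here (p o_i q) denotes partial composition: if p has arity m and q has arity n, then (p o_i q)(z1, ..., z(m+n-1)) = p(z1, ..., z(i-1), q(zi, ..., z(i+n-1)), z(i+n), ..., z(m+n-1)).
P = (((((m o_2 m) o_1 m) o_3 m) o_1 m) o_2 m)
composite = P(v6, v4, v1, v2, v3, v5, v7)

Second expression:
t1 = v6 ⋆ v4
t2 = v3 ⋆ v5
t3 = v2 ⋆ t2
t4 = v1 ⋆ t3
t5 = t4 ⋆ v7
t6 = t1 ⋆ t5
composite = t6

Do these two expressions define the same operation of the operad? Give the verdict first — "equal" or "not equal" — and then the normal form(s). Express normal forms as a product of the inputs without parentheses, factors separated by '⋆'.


equal; the common form is v6 ⋆ v4 ⋆ v1 ⋆ v2 ⋆ v3 ⋆ v5 ⋆ v7

In normal form, the first expression is v6 ⋆ v4 ⋆ v1 ⋆ v2 ⋆ v3 ⋆ v5 ⋆ v7
In normal form, the second expression is v6 ⋆ v4 ⋆ v1 ⋆ v2 ⋆ v3 ⋆ v5 ⋆ v7
One common form — equal.


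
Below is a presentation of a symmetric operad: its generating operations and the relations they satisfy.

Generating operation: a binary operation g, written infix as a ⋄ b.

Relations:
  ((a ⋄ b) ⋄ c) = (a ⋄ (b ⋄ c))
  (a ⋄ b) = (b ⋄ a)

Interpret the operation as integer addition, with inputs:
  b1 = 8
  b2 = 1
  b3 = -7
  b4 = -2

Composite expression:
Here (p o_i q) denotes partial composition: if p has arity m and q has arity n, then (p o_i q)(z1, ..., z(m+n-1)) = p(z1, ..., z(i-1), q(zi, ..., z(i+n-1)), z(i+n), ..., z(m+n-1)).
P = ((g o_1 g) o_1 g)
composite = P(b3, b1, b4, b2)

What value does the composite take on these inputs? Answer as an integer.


0

(b3 ⋄ b1) = 1
((b3 ⋄ b1) ⋄ b4) = -1
(((b3 ⋄ b1) ⋄ b4) ⋄ b2) = 0


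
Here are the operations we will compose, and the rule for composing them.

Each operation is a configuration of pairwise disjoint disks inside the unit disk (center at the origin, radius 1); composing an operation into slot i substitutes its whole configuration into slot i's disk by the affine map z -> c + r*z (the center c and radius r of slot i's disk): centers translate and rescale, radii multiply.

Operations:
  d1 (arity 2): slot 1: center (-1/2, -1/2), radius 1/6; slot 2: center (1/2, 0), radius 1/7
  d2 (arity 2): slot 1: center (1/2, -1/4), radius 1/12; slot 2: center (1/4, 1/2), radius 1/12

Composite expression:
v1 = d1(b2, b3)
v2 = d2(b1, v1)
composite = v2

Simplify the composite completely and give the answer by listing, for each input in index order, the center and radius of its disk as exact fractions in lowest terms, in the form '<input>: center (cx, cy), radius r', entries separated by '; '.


b1: center (1/2, -1/4), radius 1/12; b2: center (5/24, 11/24), radius 1/72; b3: center (7/24, 1/2), radius 1/84


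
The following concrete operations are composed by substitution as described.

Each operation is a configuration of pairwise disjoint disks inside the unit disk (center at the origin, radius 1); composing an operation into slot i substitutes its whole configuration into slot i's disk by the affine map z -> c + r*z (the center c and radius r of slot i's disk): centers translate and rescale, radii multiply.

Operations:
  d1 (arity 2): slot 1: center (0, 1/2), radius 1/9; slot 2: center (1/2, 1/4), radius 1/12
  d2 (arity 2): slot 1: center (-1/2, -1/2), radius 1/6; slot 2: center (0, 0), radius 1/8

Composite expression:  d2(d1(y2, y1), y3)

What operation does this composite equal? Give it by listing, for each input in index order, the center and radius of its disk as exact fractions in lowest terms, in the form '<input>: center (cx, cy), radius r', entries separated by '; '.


y1: center (-5/12, -11/24), radius 1/72; y2: center (-1/2, -5/12), radius 1/54; y3: center (0, 0), radius 1/8


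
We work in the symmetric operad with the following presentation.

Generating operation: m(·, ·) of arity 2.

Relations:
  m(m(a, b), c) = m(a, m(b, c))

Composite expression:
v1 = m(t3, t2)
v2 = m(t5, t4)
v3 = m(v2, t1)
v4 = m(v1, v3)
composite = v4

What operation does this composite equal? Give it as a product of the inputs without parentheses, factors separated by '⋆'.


t3 ⋆ t2 ⋆ t5 ⋆ t4 ⋆ t1


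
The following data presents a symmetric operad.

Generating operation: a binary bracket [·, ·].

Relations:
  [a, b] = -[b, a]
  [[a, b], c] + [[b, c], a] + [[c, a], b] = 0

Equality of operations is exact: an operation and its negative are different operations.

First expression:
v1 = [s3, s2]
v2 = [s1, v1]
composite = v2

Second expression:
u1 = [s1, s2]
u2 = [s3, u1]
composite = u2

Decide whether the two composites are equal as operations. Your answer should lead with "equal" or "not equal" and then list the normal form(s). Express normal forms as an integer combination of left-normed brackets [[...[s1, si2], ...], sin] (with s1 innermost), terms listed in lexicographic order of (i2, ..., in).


not equal; the first gives -[[s1, s2], s3] + [[s1, s3], s2] and the second -[[s1, s2], s3]

The first expression, normalized: -[[s1, s2], s3] + [[s1, s3], s2]
The second expression, normalized: -[[s1, s2], s3]
Distinct normal forms: not equal.


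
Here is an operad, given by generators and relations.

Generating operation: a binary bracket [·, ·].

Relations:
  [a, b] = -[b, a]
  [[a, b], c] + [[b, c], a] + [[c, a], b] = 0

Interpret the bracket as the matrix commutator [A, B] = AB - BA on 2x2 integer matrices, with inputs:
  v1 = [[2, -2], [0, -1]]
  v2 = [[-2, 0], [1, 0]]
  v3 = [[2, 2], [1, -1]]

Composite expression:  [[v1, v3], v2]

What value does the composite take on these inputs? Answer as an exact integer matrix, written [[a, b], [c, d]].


[[12, 24], [10, -12]]

[v1, v3] = [[-2, 12], [-3, 2]]
[[v1, v3], v2] = [[12, 24], [10, -12]]


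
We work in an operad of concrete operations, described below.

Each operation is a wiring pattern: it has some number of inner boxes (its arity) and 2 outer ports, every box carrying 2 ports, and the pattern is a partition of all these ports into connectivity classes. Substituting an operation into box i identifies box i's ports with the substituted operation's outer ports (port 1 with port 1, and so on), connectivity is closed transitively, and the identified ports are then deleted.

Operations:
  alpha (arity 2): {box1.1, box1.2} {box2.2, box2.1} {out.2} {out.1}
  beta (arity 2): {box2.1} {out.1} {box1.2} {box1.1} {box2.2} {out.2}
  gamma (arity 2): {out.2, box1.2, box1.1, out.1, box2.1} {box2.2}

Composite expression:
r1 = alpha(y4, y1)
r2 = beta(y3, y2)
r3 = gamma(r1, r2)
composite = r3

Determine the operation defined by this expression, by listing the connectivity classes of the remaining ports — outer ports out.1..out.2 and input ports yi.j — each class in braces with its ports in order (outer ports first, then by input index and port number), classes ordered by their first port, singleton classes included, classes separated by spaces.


{out.1, out.2} {y1.1, y1.2} {y2.1} {y2.2} {y3.1} {y3.2} {y4.1, y4.2}


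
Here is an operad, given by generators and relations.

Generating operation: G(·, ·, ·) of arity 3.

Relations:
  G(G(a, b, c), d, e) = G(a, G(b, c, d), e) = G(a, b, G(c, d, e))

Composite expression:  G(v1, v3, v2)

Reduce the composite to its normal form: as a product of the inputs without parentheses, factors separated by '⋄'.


v1 ⋄ v3 ⋄ v2


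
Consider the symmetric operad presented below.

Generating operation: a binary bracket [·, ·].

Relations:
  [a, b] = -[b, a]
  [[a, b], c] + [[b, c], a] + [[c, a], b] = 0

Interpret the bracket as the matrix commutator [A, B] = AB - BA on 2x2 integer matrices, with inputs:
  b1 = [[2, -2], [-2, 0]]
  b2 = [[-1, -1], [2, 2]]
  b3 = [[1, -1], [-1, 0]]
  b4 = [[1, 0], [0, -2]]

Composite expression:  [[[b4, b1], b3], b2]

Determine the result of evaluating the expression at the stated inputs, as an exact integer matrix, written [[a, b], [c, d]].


[[18, -6], [-66, -18]]

[b4, b1] = [[0, -6], [6, 0]]
[[b4, b1], b3] = [[12, 6], [6, -12]]
[[[b4, b1], b3], b2] = [[18, -6], [-66, -18]]


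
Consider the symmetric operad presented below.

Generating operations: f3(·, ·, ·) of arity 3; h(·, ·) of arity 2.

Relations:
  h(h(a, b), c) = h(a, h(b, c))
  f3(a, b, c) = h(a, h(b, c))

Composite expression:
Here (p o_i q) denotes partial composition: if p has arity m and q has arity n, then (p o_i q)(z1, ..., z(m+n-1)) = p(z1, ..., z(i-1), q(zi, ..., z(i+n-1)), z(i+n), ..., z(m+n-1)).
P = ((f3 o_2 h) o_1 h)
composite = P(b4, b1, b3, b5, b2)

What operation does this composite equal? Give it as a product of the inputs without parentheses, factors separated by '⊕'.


Under associativity of f3, the answer is the b's in reading order.
h(b4, b1) spells out as b4 ⊕ b1
h(b3, b5) spells out as b3 ⊕ b5
f3(h(b4, b1), h(b3, b5), b2) spells out as b4 ⊕ b1 ⊕ b3 ⊕ b5 ⊕ b2

b4 ⊕ b1 ⊕ b3 ⊕ b5 ⊕ b2


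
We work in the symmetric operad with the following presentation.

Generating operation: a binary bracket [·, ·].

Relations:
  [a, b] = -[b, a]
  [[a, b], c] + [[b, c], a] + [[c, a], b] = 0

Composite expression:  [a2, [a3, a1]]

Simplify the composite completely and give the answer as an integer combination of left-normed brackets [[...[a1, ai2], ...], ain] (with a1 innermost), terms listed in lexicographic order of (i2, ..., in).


[[a1, a3], a2]

Expand each bracket as ab - ba; the a1-initial words give the coefficients.
Composite bracket: [a2, [a3, a1]]
Expanding via [a, b] = ab - ba: 4 signed words (2^2 = 4).
Keep just the words that open with a1:
  a1a3a2 appears with sign +1, giving the term +[[a1, a3], a2]


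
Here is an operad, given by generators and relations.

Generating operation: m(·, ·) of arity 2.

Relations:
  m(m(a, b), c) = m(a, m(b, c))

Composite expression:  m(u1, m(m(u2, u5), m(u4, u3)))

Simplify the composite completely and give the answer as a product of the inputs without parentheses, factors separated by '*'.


u1 * u2 * u5 * u4 * u3

Key point: m is associative — brackets drop, the u-order remains.
m(u2, u5) linearizes to u2 * u5
m(u4, u3) linearizes to u4 * u3
m(m(u2, u5), m(u4, u3)) linearizes to u2 * u5 * u4 * u3
m(u1, m(m(u2, u5), m(u4, u3))) linearizes to u1 * u2 * u5 * u4 * u3


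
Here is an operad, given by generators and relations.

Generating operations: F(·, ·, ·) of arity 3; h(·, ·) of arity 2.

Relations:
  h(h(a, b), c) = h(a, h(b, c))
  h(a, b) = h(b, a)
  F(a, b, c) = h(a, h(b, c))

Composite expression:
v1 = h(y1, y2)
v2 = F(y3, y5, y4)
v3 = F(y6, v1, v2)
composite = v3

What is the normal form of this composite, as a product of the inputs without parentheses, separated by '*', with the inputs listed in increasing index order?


y1 * y2 * y3 * y4 * y5 * y6

Both nesting and order wash out for F; what remains is which y's occur.
h(y1, y2) reduces to y1 * y2
F(y3, y5, y4) reduces to y3 * y5 * y4
F(y6, h(y1, y2), F(y3, y5, y4)) reduces to y6 * y1 * y2 * y3 * y5 * y4
reordering the factors by index: y1 * y2 * y3 * y4 * y5 * y6


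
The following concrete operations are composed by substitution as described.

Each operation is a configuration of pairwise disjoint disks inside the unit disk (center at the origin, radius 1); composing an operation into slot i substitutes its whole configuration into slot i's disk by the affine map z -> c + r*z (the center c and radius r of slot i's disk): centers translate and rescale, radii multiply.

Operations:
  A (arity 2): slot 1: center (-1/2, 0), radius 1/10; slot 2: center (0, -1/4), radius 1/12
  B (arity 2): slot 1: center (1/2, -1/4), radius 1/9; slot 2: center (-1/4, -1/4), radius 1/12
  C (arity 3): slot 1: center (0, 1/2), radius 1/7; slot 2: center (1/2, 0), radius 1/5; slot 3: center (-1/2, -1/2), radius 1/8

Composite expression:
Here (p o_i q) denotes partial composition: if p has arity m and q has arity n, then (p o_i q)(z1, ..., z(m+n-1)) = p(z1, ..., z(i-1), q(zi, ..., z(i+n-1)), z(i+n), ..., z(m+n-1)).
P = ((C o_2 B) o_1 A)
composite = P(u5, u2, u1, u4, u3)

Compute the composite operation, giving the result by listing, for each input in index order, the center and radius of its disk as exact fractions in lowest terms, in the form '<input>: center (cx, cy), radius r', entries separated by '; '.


u1: center (3/5, -1/20), radius 1/45; u2: center (0, 13/28), radius 1/84; u3: center (-1/2, -1/2), radius 1/8; u4: center (9/20, -1/20), radius 1/60; u5: center (-1/14, 1/2), radius 1/70

Affine substitution under C: radii multiply and u-centers shift.
for u5, the 2-step affine chain lands on center (-1/14, 1/2), radius 1/70
for u2, the 2-step affine chain lands on center (0, 13/28), radius 1/84
for u1, the 2-step affine chain lands on center (3/5, -1/20), radius 1/45
for u4, the 2-step affine chain lands on center (9/20, -1/20), radius 1/60
for u3, the 1-step affine chain lands on center (-1/2, -1/2), radius 1/8


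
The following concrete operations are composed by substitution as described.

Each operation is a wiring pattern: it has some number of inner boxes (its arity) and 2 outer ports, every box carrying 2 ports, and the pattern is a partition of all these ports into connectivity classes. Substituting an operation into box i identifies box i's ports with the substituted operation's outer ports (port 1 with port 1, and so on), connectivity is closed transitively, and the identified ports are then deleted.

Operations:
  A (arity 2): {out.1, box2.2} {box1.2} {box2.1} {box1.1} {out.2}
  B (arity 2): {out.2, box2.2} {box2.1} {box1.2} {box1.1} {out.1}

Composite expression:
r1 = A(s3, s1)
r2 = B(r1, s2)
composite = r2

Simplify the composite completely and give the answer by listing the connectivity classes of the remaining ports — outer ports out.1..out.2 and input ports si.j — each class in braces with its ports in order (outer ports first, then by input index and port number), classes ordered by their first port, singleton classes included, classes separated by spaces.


Reachability decides: close wires over B-identified ports.
composing A on (s3, s1), with out.j its own outer ports: {out.1, s1.2} {out.2} {s1.1} {s3.1} {s3.2}
composing B on (s3, s1, s2), with out.j its own outer ports: {out.1} {out.2, s2.2} {s1.1} {s1.2} {s2.1} {s3.1} {s3.2}

{out.1} {out.2, s2.2} {s1.1} {s1.2} {s2.1} {s3.1} {s3.2}


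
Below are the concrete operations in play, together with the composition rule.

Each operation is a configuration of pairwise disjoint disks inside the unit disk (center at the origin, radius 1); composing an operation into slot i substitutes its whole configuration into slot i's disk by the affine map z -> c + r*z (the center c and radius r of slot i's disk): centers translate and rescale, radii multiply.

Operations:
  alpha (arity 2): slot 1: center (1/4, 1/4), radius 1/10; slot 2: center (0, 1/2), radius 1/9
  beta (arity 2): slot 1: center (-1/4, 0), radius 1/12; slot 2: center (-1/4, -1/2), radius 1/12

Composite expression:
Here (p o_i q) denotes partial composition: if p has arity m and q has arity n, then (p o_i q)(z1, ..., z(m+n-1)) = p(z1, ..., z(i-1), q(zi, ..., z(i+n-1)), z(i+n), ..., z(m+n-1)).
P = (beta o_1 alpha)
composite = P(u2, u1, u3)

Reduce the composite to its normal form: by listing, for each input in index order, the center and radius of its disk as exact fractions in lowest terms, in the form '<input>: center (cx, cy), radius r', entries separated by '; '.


u1: center (-1/4, 1/24), radius 1/108; u2: center (-11/48, 1/48), radius 1/120; u3: center (-1/4, -1/2), radius 1/12

Affine substitution under beta: radii multiply and u-centers shift.
tracing u2 down its 2-map path: center (-11/48, 1/48), radius 1/120
tracing u1 down its 2-map path: center (-1/4, 1/24), radius 1/108
tracing u3 down its 1-map path: center (-1/4, -1/2), radius 1/12


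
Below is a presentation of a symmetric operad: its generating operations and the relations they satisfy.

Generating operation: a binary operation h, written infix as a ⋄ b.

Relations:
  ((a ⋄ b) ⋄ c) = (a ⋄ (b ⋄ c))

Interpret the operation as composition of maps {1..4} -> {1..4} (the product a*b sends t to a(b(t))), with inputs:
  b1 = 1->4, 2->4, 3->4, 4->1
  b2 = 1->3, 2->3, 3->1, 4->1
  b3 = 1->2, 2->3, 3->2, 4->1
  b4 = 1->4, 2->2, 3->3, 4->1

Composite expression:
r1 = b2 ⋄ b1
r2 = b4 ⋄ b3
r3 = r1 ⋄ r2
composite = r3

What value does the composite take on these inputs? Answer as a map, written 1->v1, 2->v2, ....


1->1, 2->1, 3->1, 4->3

(b2 ⋄ b1) = 1->1, 2->1, 3->1, 4->3
(b4 ⋄ b3) = 1->2, 2->3, 3->2, 4->4
((b2 ⋄ b1) ⋄ (b4 ⋄ b3)) = 1->1, 2->1, 3->1, 4->3


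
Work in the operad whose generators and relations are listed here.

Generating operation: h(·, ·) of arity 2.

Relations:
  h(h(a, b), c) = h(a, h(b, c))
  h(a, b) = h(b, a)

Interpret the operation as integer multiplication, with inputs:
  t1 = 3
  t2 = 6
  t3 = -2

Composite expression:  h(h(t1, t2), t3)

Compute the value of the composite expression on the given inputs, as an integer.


-36


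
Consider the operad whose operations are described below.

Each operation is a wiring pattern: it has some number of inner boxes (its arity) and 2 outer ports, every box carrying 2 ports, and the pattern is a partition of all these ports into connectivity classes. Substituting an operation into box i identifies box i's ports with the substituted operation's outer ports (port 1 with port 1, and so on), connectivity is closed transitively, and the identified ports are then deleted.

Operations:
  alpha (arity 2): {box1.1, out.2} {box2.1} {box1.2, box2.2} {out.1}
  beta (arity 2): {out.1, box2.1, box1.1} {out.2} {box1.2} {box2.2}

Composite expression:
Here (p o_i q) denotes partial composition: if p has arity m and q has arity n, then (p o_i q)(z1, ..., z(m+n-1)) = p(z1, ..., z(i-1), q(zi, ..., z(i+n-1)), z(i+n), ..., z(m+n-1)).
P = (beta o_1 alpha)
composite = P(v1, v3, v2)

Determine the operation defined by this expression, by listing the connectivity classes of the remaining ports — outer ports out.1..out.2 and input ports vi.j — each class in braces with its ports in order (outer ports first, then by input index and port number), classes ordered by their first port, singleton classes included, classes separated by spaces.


{out.1, v2.1} {out.2} {v1.1} {v1.2, v3.2} {v2.2} {v3.1}

Connectivity passes through glued beta-boundaries; trace each wire chain.
the subtree at alpha composes to {out.1} {out.2, v1.1} {v1.2, v3.2} {v3.1} on (v1, v3); out.j = own outer ports
the subtree at beta composes to {out.1, v2.1} {out.2} {v1.1} {v1.2, v3.2} {v2.2} {v3.1} on (v1, v3, v2); out.j = own outer ports


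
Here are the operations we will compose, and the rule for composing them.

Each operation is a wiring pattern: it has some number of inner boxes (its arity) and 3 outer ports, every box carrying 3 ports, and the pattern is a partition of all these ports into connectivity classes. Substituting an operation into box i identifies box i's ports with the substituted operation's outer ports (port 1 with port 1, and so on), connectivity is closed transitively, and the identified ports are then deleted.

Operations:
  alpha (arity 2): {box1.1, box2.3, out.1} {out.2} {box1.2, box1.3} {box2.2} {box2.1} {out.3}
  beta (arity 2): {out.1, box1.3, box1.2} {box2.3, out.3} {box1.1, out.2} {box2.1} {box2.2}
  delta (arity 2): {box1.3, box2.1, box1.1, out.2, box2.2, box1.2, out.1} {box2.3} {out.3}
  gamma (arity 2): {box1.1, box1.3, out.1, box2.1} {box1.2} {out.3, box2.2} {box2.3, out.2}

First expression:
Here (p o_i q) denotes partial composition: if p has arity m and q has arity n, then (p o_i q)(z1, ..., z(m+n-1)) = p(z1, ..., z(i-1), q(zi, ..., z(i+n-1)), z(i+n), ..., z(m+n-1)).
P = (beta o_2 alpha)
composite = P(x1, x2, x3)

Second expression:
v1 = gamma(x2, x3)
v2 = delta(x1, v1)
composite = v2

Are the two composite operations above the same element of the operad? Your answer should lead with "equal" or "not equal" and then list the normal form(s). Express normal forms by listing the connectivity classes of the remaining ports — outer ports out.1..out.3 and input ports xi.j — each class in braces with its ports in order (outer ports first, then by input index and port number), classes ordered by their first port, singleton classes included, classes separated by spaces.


not equal; first: {out.1, x1.2, x1.3} {out.2, x1.1} {out.3} {x2.1, x3.3} {x2.2, x2.3} {x3.1} {x3.2}; second: {out.1, out.2, x1.1, x1.2, x1.3, x2.1, x2.3, x3.1, x3.3} {out.3} {x2.2} {x3.2}

Reducing the first expression gives {out.1, x1.2, x1.3} {out.2, x1.1} {out.3} {x2.1, x3.3} {x2.2, x2.3} {x3.1} {x3.2}
Reducing the second expression gives {out.1, out.2, x1.1, x1.2, x1.3, x2.1, x2.3, x3.1, x3.3} {out.3} {x2.2} {x3.2}
The normal forms differ: not equal.


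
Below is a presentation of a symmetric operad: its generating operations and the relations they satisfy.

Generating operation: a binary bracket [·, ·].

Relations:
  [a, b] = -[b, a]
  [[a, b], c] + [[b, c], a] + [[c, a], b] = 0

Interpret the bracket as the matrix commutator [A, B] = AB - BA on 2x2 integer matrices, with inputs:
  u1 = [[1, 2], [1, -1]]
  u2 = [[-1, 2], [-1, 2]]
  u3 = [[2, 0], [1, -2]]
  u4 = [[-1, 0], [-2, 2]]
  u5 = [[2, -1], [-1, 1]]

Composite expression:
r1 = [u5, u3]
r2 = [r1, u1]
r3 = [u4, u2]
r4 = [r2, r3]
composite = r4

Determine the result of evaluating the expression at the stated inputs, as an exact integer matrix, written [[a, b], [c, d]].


[u5, u3] = [[-1, 4], [-5, 1]]
[[u5, u3], u1] = [[14, -12], [-8, -14]]
[u4, u2] = [[4, -6], [3, -4]]
[[[u5, u3], u1], [u4, u2]] = [[-84, -72], [-148, 84]]

[[-84, -72], [-148, 84]]


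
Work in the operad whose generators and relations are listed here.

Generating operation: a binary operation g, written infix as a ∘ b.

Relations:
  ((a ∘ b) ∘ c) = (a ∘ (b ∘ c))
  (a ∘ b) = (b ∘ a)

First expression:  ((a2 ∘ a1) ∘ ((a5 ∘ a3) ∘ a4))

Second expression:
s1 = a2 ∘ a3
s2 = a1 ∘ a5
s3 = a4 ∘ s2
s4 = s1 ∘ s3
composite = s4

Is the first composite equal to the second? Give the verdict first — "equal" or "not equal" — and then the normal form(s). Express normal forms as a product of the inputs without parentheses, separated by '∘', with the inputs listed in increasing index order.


equal; both compose to a1 ∘ a2 ∘ a3 ∘ a4 ∘ a5

The first composite normalizes to a1 ∘ a2 ∘ a3 ∘ a4 ∘ a5
The second composite normalizes to a1 ∘ a2 ∘ a3 ∘ a4 ∘ a5
Identical normal forms: equal.


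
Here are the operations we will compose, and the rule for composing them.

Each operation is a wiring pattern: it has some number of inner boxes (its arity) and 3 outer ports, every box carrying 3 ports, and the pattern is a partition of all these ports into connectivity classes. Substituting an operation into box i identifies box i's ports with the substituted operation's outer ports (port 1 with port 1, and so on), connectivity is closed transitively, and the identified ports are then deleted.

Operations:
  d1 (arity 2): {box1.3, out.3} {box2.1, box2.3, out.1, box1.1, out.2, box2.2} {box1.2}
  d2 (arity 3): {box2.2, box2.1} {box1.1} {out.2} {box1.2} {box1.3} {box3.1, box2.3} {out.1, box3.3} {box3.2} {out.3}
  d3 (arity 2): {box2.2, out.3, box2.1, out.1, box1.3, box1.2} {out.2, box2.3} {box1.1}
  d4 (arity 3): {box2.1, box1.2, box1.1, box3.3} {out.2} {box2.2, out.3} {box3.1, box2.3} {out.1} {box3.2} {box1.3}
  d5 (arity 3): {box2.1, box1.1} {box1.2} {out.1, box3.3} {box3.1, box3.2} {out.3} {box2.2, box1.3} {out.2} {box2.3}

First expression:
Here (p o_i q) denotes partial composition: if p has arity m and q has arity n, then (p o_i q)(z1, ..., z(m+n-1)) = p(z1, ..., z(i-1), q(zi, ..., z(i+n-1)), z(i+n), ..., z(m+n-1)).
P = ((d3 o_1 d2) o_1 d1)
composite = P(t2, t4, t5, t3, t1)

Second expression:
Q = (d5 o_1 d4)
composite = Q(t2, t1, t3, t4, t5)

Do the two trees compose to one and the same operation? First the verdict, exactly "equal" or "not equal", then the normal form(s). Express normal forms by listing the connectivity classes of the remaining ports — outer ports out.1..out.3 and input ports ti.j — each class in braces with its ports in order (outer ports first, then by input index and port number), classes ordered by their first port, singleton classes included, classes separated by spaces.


not equal: they reduce to {out.1, out.3, t1.1, t1.2} {out.2, t1.3} {t2.1, t4.1, t4.2, t4.3} {t2.2} {t2.3} {t3.1, t5.3} {t3.2} {t3.3} {t5.1, t5.2} and {out.1, t5.3} {out.2} {out.3} {t1.1, t2.1, t2.2, t3.3} {t1.2, t4.2} {t1.3, t3.1} {t2.3} {t3.2} {t4.1} {t4.3} {t5.1, t5.2}


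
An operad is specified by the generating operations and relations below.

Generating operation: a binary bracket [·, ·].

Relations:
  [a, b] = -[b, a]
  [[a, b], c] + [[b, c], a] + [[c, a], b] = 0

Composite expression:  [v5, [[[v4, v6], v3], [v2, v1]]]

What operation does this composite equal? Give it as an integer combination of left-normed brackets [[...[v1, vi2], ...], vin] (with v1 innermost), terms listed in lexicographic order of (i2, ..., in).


[[[[[v1, v2], v3], v4], v6], v5] - [[[[[v1, v2], v3], v6], v4], v5] - [[[[[v1, v2], v4], v6], v3], v5] + [[[[[v1, v2], v6], v4], v3], v5]

A multilinear Lie element is pinned by v1-initial words (v1 innermost).
Composite bracket: [v5, [[[v4, v6], v3], [v2, v1]]]
Each bracket splits as ab - ba, giving 32 signed words (2^5 = 32).
Keep just the words that open with v1:
  from v1v2v3v4v6v5, sign +1: term +[[[[[v1, v2], v3], v4], v6], v5]
  from v1v2v3v6v4v5, sign -1: term -[[[[[v1, v2], v3], v6], v4], v5]
  from v1v2v4v6v3v5, sign -1: term -[[[[[v1, v2], v4], v6], v3], v5]
  from v1v2v6v4v3v5, sign +1: term +[[[[[v1, v2], v6], v4], v3], v5]


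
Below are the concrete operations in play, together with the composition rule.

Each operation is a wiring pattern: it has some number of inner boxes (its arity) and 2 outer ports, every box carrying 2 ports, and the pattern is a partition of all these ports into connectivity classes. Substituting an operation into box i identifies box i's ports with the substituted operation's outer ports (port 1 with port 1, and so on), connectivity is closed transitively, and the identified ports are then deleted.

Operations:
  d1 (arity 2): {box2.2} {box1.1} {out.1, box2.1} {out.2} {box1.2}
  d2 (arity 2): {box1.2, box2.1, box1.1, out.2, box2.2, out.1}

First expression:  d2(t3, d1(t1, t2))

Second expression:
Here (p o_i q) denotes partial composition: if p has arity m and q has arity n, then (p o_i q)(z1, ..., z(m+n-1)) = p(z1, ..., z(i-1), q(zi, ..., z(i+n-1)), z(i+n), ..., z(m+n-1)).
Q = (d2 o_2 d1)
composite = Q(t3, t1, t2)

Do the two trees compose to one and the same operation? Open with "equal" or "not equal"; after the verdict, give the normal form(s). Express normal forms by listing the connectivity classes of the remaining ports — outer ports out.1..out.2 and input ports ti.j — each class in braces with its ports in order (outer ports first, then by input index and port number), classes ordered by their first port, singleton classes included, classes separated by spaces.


The first expression reduces to {out.1, out.2, t2.1, t3.1, t3.2} {t1.1} {t1.2} {t2.2}
The second expression reduces to {out.1, out.2, t2.1, t3.1, t3.2} {t1.1} {t1.2} {t2.2}
Both agree, so they are equal.

equal; the common form is {out.1, out.2, t2.1, t3.1, t3.2} {t1.1} {t1.2} {t2.2}


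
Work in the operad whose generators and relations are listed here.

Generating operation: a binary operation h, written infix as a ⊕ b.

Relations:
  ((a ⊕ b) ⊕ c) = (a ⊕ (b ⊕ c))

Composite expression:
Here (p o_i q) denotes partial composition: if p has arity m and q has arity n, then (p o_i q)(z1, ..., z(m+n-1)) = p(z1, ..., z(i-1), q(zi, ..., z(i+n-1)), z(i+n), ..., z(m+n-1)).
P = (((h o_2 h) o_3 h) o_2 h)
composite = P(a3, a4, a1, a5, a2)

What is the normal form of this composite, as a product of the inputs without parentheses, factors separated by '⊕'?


Under associativity of h, the answer is the a's in reading order.
(a4 ⊕ a1) collapses to a4 ⊕ a1
(a5 ⊕ a2) collapses to a5 ⊕ a2
((a4 ⊕ a1) ⊕ (a5 ⊕ a2)) collapses to a4 ⊕ a1 ⊕ a5 ⊕ a2
(a3 ⊕ ((a4 ⊕ a1) ⊕ (a5 ⊕ a2))) collapses to a3 ⊕ a4 ⊕ a1 ⊕ a5 ⊕ a2

a3 ⊕ a4 ⊕ a1 ⊕ a5 ⊕ a2
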